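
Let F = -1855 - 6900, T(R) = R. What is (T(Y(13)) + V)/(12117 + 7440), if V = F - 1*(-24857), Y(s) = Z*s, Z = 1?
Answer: 16115/19557 ≈ 0.82400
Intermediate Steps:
Y(s) = s (Y(s) = 1*s = s)
F = -8755
V = 16102 (V = -8755 - 1*(-24857) = -8755 + 24857 = 16102)
(T(Y(13)) + V)/(12117 + 7440) = (13 + 16102)/(12117 + 7440) = 16115/19557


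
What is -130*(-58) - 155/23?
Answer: 173265/23 ≈ 7533.3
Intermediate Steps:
-130*(-58) - 155/23 = 7540 - 155*1/23 = 7540 - 155/23 = 173265/23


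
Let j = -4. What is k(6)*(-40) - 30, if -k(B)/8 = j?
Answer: -1310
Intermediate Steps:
k(B) = 32 (k(B) = -8*(-4) = 32)
k(6)*(-40) - 30 = 32*(-40) - 30 = -1280 - 30 = -1310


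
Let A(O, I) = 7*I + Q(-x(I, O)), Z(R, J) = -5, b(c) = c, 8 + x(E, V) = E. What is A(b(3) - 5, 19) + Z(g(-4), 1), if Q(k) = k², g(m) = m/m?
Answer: 249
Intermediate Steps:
x(E, V) = -8 + E
g(m) = 1
A(O, I) = (8 - I)² + 7*I (A(O, I) = 7*I + (-(-8 + I))² = 7*I + (8 - I)² = (8 - I)² + 7*I)
A(b(3) - 5, 19) + Z(g(-4), 1) = ((-8 + 19)² + 7*19) - 5 = (11² + 133) - 5 = (121 + 133) - 5 = 254 - 5 = 249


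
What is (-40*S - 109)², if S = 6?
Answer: 121801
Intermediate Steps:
(-40*S - 109)² = (-40*6 - 109)² = (-240 - 109)² = (-349)² = 121801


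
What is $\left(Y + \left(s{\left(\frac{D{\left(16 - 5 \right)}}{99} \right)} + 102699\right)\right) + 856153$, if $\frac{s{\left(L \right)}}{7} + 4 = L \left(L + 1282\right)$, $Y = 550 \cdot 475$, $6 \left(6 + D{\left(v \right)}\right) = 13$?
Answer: $\frac{430363430779}{352836} \approx 1.2197 \cdot 10^{6}$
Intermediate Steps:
$D{\left(v \right)} = - \frac{23}{6}$ ($D{\left(v \right)} = -6 + \frac{1}{6} \cdot 13 = -6 + \frac{13}{6} = - \frac{23}{6}$)
$Y = 261250$
$s{\left(L \right)} = -28 + 7 L \left(1282 + L\right)$ ($s{\left(L \right)} = -28 + 7 L \left(L + 1282\right) = -28 + 7 L \left(1282 + L\right)$)
$\left(Y + \left(s{\left(\frac{D{\left(16 - 5 \right)}}{99} \right)} + 102699\right)\right) + 856153 = \left(261250 + \left(\left(-28 + 7 \left(- \frac{23}{6 \cdot 99}\right)^{2} + 8974 \left(- \frac{23}{6 \cdot 99}\right)\right) + 102699\right)\right) + 856153 = \left(261250 + \left(\left(-28 + 7 \left(\left(- \frac{23}{6}\right) \frac{1}{99}\right)^{2} + 8974 \left(\left(- \frac{23}{6}\right) \frac{1}{99}\right)\right) + 102699\right)\right) + 856153 = \left(261250 + \left(\left(-28 + 7 \left(- \frac{23}{594}\right)^{2} + 8974 \left(- \frac{23}{594}\right)\right) + 102699\right)\right) + 856153 = \left(261250 + \left(\left(-28 + 7 \cdot \frac{529}{352836} - \frac{103201}{297}\right) + 102699\right)\right) + 856153 = \left(261250 + \left(\left(-28 + \frac{3703}{352836} - \frac{103201}{297}\right) + 102699\right)\right) + 856153 = \left(261250 + \left(- \frac{132478493}{352836} + 102699\right)\right) + 856153 = \left(261250 + \frac{36103425871}{352836}\right) + 856153 = \frac{128281830871}{352836} + 856153 = \frac{430363430779}{352836}$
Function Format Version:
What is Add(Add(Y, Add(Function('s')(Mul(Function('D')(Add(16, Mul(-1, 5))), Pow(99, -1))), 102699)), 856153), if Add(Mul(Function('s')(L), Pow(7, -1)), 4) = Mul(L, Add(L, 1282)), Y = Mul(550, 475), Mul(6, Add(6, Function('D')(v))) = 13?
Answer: Rational(430363430779, 352836) ≈ 1.2197e+6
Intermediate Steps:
Function('D')(v) = Rational(-23, 6) (Function('D')(v) = Add(-6, Mul(Rational(1, 6), 13)) = Add(-6, Rational(13, 6)) = Rational(-23, 6))
Y = 261250
Function('s')(L) = Add(-28, Mul(7, L, Add(1282, L))) (Function('s')(L) = Add(-28, Mul(7, Mul(L, Add(L, 1282)))) = Add(-28, Mul(7, Mul(L, Add(1282, L)))) = Add(-28, Mul(7, L, Add(1282, L))))
Add(Add(Y, Add(Function('s')(Mul(Function('D')(Add(16, Mul(-1, 5))), Pow(99, -1))), 102699)), 856153) = Add(Add(261250, Add(Add(-28, Mul(7, Pow(Mul(Rational(-23, 6), Pow(99, -1)), 2)), Mul(8974, Mul(Rational(-23, 6), Pow(99, -1)))), 102699)), 856153) = Add(Add(261250, Add(Add(-28, Mul(7, Pow(Mul(Rational(-23, 6), Rational(1, 99)), 2)), Mul(8974, Mul(Rational(-23, 6), Rational(1, 99)))), 102699)), 856153) = Add(Add(261250, Add(Add(-28, Mul(7, Pow(Rational(-23, 594), 2)), Mul(8974, Rational(-23, 594))), 102699)), 856153) = Add(Add(261250, Add(Add(-28, Mul(7, Rational(529, 352836)), Rational(-103201, 297)), 102699)), 856153) = Add(Add(261250, Add(Add(-28, Rational(3703, 352836), Rational(-103201, 297)), 102699)), 856153) = Add(Add(261250, Add(Rational(-132478493, 352836), 102699)), 856153) = Add(Add(261250, Rational(36103425871, 352836)), 856153) = Add(Rational(128281830871, 352836), 856153) = Rational(430363430779, 352836)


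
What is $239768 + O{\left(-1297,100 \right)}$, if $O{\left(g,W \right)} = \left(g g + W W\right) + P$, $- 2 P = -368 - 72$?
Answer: $1932197$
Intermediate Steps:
$P = 220$ ($P = - \frac{-368 - 72}{2} = \left(- \frac{1}{2}\right) \left(-440\right) = 220$)
$O{\left(g,W \right)} = 220 + W^{2} + g^{2}$ ($O{\left(g,W \right)} = \left(g g + W W\right) + 220 = \left(g^{2} + W^{2}\right) + 220 = \left(W^{2} + g^{2}\right) + 220 = 220 + W^{2} + g^{2}$)
$239768 + O{\left(-1297,100 \right)} = 239768 + \left(220 + 100^{2} + \left(-1297\right)^{2}\right) = 239768 + \left(220 + 10000 + 1682209\right) = 239768 + 1692429 = 1932197$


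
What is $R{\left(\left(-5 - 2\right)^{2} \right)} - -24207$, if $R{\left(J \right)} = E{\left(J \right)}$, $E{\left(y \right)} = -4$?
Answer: $24203$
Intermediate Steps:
$R{\left(J \right)} = -4$
$R{\left(\left(-5 - 2\right)^{2} \right)} - -24207 = -4 - -24207 = -4 + 24207 = 24203$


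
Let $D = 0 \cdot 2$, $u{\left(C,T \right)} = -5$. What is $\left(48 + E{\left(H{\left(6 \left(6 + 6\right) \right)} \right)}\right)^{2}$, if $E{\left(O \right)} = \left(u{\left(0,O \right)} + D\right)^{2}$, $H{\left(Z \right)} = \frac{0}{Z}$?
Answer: $5329$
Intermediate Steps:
$H{\left(Z \right)} = 0$
$D = 0$
$E{\left(O \right)} = 25$ ($E{\left(O \right)} = \left(-5 + 0\right)^{2} = \left(-5\right)^{2} = 25$)
$\left(48 + E{\left(H{\left(6 \left(6 + 6\right) \right)} \right)}\right)^{2} = \left(48 + 25\right)^{2} = 73^{2} = 5329$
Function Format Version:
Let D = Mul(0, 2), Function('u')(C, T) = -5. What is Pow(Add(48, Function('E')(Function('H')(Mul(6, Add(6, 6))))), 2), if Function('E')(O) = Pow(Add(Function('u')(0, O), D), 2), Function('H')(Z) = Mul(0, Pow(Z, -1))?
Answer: 5329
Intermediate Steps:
Function('H')(Z) = 0
D = 0
Function('E')(O) = 25 (Function('E')(O) = Pow(Add(-5, 0), 2) = Pow(-5, 2) = 25)
Pow(Add(48, Function('E')(Function('H')(Mul(6, Add(6, 6))))), 2) = Pow(Add(48, 25), 2) = Pow(73, 2) = 5329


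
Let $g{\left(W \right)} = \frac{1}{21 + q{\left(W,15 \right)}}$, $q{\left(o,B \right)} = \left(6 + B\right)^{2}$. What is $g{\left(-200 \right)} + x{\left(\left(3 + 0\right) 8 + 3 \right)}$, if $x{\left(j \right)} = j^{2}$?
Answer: $\frac{336799}{462} \approx 729.0$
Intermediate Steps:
$g{\left(W \right)} = \frac{1}{462}$ ($g{\left(W \right)} = \frac{1}{21 + \left(6 + 15\right)^{2}} = \frac{1}{21 + 21^{2}} = \frac{1}{21 + 441} = \frac{1}{462}$)
$g{\left(-200 \right)} + x{\left(\left(3 + 0\right) 8 + 3 \right)} = \frac{1}{462} + \left(\left(3 + 0\right) 8 + 3\right)^{2} = \frac{1}{462} + \left(3 \cdot 8 + 3\right)^{2} = \frac{1}{462} + \left(24 + 3\right)^{2} = \frac{1}{462} + 27^{2} = \frac{1}{462} + 729 = \frac{336799}{462}$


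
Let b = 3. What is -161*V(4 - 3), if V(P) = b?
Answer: -483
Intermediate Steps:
V(P) = 3
-161*V(4 - 3) = -161*3 = -483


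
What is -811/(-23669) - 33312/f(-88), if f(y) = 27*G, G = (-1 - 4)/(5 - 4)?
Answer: 262857071/1065105 ≈ 246.79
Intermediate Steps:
G = -5 (G = -5/1 = -5*1 = -5)
f(y) = -135 (f(y) = 27*(-5) = -135)
-811/(-23669) - 33312/f(-88) = -811/(-23669) - 33312/(-135) = -811*(-1/23669) - 33312*(-1/135) = 811/23669 + 11104/45 = 262857071/1065105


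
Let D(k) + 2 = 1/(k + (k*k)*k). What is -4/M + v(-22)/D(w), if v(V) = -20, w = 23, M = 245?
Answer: 59633484/5972855 ≈ 9.9841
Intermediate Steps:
D(k) = -2 + 1/(k + k³) (D(k) = -2 + 1/(k + (k*k)*k) = -2 + 1/(k + k²*k) = -2 + 1/(k + k³))
-4/M + v(-22)/D(w) = -4/245 - 20*(23 + 23³)/(1 - 2*23 - 2*23³) = -4*1/245 - 20*(23 + 12167)/(1 - 46 - 2*12167) = -4/245 - 20*12190/(1 - 46 - 24334) = -4/245 - 20/((1/12190)*(-24379)) = -4/245 - 20/(-24379/12190) = -4/245 - 20*(-12190/24379) = -4/245 + 243800/24379 = 59633484/5972855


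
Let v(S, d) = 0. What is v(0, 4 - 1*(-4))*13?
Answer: 0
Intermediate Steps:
v(0, 4 - 1*(-4))*13 = 0*13 = 0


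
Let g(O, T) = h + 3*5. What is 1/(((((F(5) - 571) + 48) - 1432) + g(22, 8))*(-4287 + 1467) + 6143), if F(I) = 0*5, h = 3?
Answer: 1/5468483 ≈ 1.8287e-7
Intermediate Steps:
F(I) = 0
g(O, T) = 18 (g(O, T) = 3 + 3*5 = 3 + 15 = 18)
1/(((((F(5) - 571) + 48) - 1432) + g(22, 8))*(-4287 + 1467) + 6143) = 1/(((((0 - 571) + 48) - 1432) + 18)*(-4287 + 1467) + 6143) = 1/((((-571 + 48) - 1432) + 18)*(-2820) + 6143) = 1/(((-523 - 1432) + 18)*(-2820) + 6143) = 1/((-1955 + 18)*(-2820) + 6143) = 1/(-1937*(-2820) + 6143) = 1/(5462340 + 6143) = 1/5468483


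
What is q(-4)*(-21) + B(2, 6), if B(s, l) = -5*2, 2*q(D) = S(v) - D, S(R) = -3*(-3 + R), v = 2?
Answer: -167/2 ≈ -83.500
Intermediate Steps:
S(R) = 9 - 3*R
q(D) = 3/2 - D/2 (q(D) = ((9 - 3*2) - D)/2 = ((9 - 6) - D)/2 = (3 - D)/2 = 3/2 - D/2)
B(s, l) = -10
q(-4)*(-21) + B(2, 6) = (3/2 - ½*(-4))*(-21) - 10 = (3/2 + 2)*(-21) - 10 = (7/2)*(-21) - 10 = -147/2 - 10 = -167/2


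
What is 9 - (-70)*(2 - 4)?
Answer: -131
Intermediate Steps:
9 - (-70)*(2 - 4) = 9 - (-70)*(-2) = 9 - 14*10 = 9 - 140 = -131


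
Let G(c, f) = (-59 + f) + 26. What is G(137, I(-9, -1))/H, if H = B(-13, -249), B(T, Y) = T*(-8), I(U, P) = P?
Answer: -17/52 ≈ -0.32692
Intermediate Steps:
B(T, Y) = -8*T
G(c, f) = -33 + f
H = 104 (H = -8*(-13) = 104)
G(137, I(-9, -1))/H = (-33 - 1)/104 = -34*1/104 = -17/52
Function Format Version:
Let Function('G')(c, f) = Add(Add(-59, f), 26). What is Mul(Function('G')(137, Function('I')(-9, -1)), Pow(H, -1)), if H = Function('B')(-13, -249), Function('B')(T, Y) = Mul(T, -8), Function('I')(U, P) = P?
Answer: Rational(-17, 52) ≈ -0.32692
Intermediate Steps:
Function('B')(T, Y) = Mul(-8, T)
Function('G')(c, f) = Add(-33, f)
H = 104 (H = Mul(-8, -13) = 104)
Mul(Function('G')(137, Function('I')(-9, -1)), Pow(H, -1)) = Mul(Add(-33, -1), Pow(104, -1)) = Mul(-34, Rational(1, 104)) = Rational(-17, 52)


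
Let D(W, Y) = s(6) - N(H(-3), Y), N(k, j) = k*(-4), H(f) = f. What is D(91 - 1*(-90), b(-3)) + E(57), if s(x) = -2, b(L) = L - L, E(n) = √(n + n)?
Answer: -14 + √114 ≈ -3.3229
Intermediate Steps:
E(n) = √2*√n (E(n) = √(2*n) = √2*√n)
N(k, j) = -4*k
b(L) = 0
D(W, Y) = -14 (D(W, Y) = -2 - (-4)*(-3) = -2 - 1*12 = -2 - 12 = -14)
D(91 - 1*(-90), b(-3)) + E(57) = -14 + √2*√57 = -14 + √114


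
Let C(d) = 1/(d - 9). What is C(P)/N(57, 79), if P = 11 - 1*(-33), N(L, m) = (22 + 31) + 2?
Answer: 1/1925 ≈ 0.00051948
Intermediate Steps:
N(L, m) = 55 (N(L, m) = 53 + 2 = 55)
P = 44 (P = 11 + 33 = 44)
C(d) = 1/(-9 + d)
C(P)/N(57, 79) = 1/((-9 + 44)*55) = (1/55)/35 = (1/35)*(1/55) = 1/1925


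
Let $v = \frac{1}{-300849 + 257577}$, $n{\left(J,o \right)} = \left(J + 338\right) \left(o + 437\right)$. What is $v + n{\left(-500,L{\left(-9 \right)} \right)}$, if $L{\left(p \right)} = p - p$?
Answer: $- \frac{3063397969}{43272} \approx -70794.0$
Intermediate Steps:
$L{\left(p \right)} = 0$
$n{\left(J,o \right)} = \left(338 + J\right) \left(437 + o\right)$
$v = - \frac{1}{43272}$ ($v = \frac{1}{-43272} = - \frac{1}{43272} \approx -2.311 \cdot 10^{-5}$)
$v + n{\left(-500,L{\left(-9 \right)} \right)} = - \frac{1}{43272} + \left(147706 + 338 \cdot 0 + 437 \left(-500\right) - 0\right) = - \frac{1}{43272} + \left(147706 + 0 - 218500 + 0\right) = - \frac{1}{43272} - 70794 = - \frac{3063397969}{43272}$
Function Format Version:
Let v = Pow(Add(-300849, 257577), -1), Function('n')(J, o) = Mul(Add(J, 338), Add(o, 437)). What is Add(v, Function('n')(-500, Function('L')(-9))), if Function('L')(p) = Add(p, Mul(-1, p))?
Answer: Rational(-3063397969, 43272) ≈ -70794.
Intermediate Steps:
Function('L')(p) = 0
Function('n')(J, o) = Mul(Add(338, J), Add(437, o))
v = Rational(-1, 43272) (v = Pow(-43272, -1) = Rational(-1, 43272) ≈ -2.3110e-5)
Add(v, Function('n')(-500, Function('L')(-9))) = Add(Rational(-1, 43272), Add(147706, Mul(338, 0), Mul(437, -500), Mul(-500, 0))) = Add(Rational(-1, 43272), Add(147706, 0, -218500, 0)) = Add(Rational(-1, 43272), -70794) = Rational(-3063397969, 43272)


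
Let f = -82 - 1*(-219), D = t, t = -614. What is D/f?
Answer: -614/137 ≈ -4.4818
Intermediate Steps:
D = -614
f = 137 (f = -82 + 219 = 137)
D/f = -614/137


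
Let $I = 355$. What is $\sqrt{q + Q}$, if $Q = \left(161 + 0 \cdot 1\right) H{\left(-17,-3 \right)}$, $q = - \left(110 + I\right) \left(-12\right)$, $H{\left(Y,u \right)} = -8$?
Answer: $2 \sqrt{1073} \approx 65.513$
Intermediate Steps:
$q = 5580$ ($q = - \left(110 + 355\right) \left(-12\right) = - 465 \left(-12\right) = \left(-1\right) \left(-5580\right) = 5580$)
$Q = -1288$ ($Q = \left(161 + 0 \cdot 1\right) \left(-8\right) = \left(161 + 0\right) \left(-8\right) = 161 \left(-8\right) = -1288$)
$\sqrt{q + Q} = \sqrt{5580 - 1288} = \sqrt{4292} = 2 \sqrt{1073}$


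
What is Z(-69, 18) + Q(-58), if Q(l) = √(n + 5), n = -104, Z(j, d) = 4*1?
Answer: 4 + 3*I*√11 ≈ 4.0 + 9.9499*I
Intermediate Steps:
Z(j, d) = 4
Q(l) = 3*I*√11 (Q(l) = √(-104 + 5) = √(-99) = 3*I*√11)
Z(-69, 18) + Q(-58) = 4 + 3*I*√11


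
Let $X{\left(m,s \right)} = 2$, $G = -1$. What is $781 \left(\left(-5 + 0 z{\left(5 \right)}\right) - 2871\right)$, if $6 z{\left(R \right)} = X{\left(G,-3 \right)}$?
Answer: $-2246156$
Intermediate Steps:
$z{\left(R \right)} = \frac{1}{3}$ ($z{\left(R \right)} = \frac{1}{6} \cdot 2 = \frac{1}{3}$)
$781 \left(\left(-5 + 0 z{\left(5 \right)}\right) - 2871\right) = 781 \left(\left(-5 + 0 \cdot \frac{1}{3}\right) - 2871\right) = 781 \left(\left(-5 + 0\right) - 2871\right) = 781 \left(-5 - 2871\right) = 781 \left(-2876\right) = -2246156$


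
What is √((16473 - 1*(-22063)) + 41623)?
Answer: √80159 ≈ 283.12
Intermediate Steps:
√((16473 - 1*(-22063)) + 41623) = √((16473 + 22063) + 41623) = √(38536 + 41623) = √80159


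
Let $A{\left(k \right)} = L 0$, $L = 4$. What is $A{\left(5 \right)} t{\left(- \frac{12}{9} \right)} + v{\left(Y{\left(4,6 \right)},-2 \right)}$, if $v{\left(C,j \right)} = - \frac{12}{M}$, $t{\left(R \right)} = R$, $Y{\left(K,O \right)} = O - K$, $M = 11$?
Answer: $- \frac{12}{11} \approx -1.0909$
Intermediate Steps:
$v{\left(C,j \right)} = - \frac{12}{11}$
$A{\left(k \right)} = 0$ ($A{\left(k \right)} = 4 \cdot 0 = 0$)
$A{\left(5 \right)} t{\left(- \frac{12}{9} \right)} + v{\left(Y{\left(4,6 \right)},-2 \right)} = 0 \left(- \frac{12}{9}\right) - \frac{12}{11} = 0 \left(\left(-12\right) \frac{1}{9}\right) - \frac{12}{11} = 0 \left(- \frac{4}{3}\right) - \frac{12}{11} = 0 - \frac{12}{11} = - \frac{12}{11}$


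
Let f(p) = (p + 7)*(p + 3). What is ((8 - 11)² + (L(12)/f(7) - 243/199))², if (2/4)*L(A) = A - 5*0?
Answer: 3066279876/48511225 ≈ 63.208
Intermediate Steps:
f(p) = (3 + p)*(7 + p) (f(p) = (7 + p)*(3 + p) = (3 + p)*(7 + p))
L(A) = 2*A (L(A) = 2*(A - 5*0) = 2*(A + 0) = 2*A)
((8 - 11)² + (L(12)/f(7) - 243/199))² = ((8 - 11)² + ((2*12)/(21 + 7² + 10*7) - 243/199))² = ((-3)² + (24/(21 + 49 + 70) - 243*1/199))² = (9 + (24/140 - 243/199))² = (9 + (24*(1/140) - 243/199))² = (9 + (6/35 - 243/199))² = (9 - 7311/6965)² = (55374/6965)² = 3066279876/48511225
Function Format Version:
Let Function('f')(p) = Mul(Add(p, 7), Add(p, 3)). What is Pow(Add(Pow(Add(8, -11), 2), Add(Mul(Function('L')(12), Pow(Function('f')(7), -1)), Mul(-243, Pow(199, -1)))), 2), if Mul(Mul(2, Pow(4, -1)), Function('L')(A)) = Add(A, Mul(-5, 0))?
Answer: Rational(3066279876, 48511225) ≈ 63.208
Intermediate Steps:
Function('f')(p) = Mul(Add(3, p), Add(7, p)) (Function('f')(p) = Mul(Add(7, p), Add(3, p)) = Mul(Add(3, p), Add(7, p)))
Function('L')(A) = Mul(2, A) (Function('L')(A) = Mul(2, Add(A, Mul(-5, 0))) = Mul(2, Add(A, 0)) = Mul(2, A))
Pow(Add(Pow(Add(8, -11), 2), Add(Mul(Function('L')(12), Pow(Function('f')(7), -1)), Mul(-243, Pow(199, -1)))), 2) = Pow(Add(Pow(Add(8, -11), 2), Add(Mul(Mul(2, 12), Pow(Add(21, Pow(7, 2), Mul(10, 7)), -1)), Mul(-243, Pow(199, -1)))), 2) = Pow(Add(Pow(-3, 2), Add(Mul(24, Pow(Add(21, 49, 70), -1)), Mul(-243, Rational(1, 199)))), 2) = Pow(Add(9, Add(Mul(24, Pow(140, -1)), Rational(-243, 199))), 2) = Pow(Add(9, Add(Mul(24, Rational(1, 140)), Rational(-243, 199))), 2) = Pow(Add(9, Add(Rational(6, 35), Rational(-243, 199))), 2) = Pow(Add(9, Rational(-7311, 6965)), 2) = Pow(Rational(55374, 6965), 2) = Rational(3066279876, 48511225)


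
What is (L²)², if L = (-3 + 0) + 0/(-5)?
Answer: 81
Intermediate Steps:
L = -3 (L = -3 + 0*(-⅕) = -3 + 0 = -3)
(L²)² = ((-3)²)² = 9² = 81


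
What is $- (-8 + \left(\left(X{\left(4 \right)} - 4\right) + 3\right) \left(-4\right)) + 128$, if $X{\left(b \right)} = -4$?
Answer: $116$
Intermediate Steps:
$- (-8 + \left(\left(X{\left(4 \right)} - 4\right) + 3\right) \left(-4\right)) + 128 = - (-8 + \left(\left(-4 - 4\right) + 3\right) \left(-4\right)) + 128 = - (-8 + \left(-8 + 3\right) \left(-4\right)) + 128 = - (-8 - -20) + 128 = - (-8 + 20) + 128 = \left(-1\right) 12 + 128 = -12 + 128 = 116$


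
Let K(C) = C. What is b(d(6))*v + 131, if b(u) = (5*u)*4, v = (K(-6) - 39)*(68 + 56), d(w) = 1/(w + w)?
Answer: -9169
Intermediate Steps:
d(w) = 1/(2*w)
v = -5580 (v = (-6 - 39)*(68 + 56) = -45*124 = -5580)
b(u) = 20*u
b(d(6))*v + 131 = (20*((½)/6))*(-5580) + 131 = (20*((½)*(⅙)))*(-5580) + 131 = (20*(1/12))*(-5580) + 131 = (5/3)*(-5580) + 131 = -9300 + 131 = -9169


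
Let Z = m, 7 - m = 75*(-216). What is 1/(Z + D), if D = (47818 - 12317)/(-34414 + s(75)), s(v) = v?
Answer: 34339/556496672 ≈ 6.1706e-5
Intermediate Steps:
m = 16207 (m = 7 - 75*(-216) = 7 - 1*(-16200) = 7 + 16200 = 16207)
Z = 16207
D = -35501/34339 (D = (47818 - 12317)/(-34414 + 75) = 35501/(-34339) = 35501*(-1/34339) = -35501/34339 ≈ -1.0338)
1/(Z + D) = 1/(16207 - 35501/34339) = 1/(556496672/34339) = 34339/556496672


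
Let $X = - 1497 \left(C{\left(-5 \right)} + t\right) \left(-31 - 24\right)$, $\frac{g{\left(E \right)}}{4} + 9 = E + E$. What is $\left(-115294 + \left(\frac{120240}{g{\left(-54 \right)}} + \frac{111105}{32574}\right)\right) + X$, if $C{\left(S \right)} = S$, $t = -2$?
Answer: $- \frac{97663395671}{141154} \approx -6.9189 \cdot 10^{5}$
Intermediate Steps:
$g{\left(E \right)} = -36 + 8 E$ ($g{\left(E \right)} = -36 + 4 \left(E + E\right) = -36 + 4 \cdot 2 E = -36 + 8 E$)
$X = -576345$ ($X = - 1497 \left(-5 - 2\right) \left(-31 - 24\right) = - 1497 \left(\left(-7\right) \left(-55\right)\right) = \left(-1497\right) 385 = -576345$)
$\left(-115294 + \left(\frac{120240}{g{\left(-54 \right)}} + \frac{111105}{32574}\right)\right) + X = \left(-115294 + \left(\frac{120240}{-36 + 8 \left(-54\right)} + \frac{111105}{32574}\right)\right) - 576345 = \left(-115294 + \left(\frac{120240}{-36 - 432} + 111105 \cdot \frac{1}{32574}\right)\right) - 576345 = \left(-115294 + \left(\frac{120240}{-468} + \frac{37035}{10858}\right)\right) - 576345 = \left(-115294 + \left(120240 \left(- \frac{1}{468}\right) + \frac{37035}{10858}\right)\right) - 576345 = \left(-115294 + \left(- \frac{3340}{13} + \frac{37035}{10858}\right)\right) - 576345 = \left(-115294 - \frac{35784265}{141154}\right) - 576345 = - \frac{16309993541}{141154} - 576345 = - \frac{97663395671}{141154}$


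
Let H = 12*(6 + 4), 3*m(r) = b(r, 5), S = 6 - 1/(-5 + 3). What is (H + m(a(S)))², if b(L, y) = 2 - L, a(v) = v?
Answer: 56169/4 ≈ 14042.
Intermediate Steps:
S = 13/2 (S = 6 - 1/(-2) = 6 - 1*(-½) = 6 + ½ = 13/2 ≈ 6.5000)
m(r) = ⅔ - r/3 (m(r) = (2 - r)/3 = ⅔ - r/3)
H = 120 (H = 12*10 = 120)
(H + m(a(S)))² = (120 + (⅔ - ⅓*13/2))² = (120 + (⅔ - 13/6))² = (120 - 3/2)² = (237/2)² = 56169/4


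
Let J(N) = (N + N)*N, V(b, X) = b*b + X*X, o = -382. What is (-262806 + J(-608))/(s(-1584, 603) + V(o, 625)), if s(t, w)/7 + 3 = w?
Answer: 476522/540749 ≈ 0.88123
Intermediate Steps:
s(t, w) = -21 + 7*w
V(b, X) = X² + b² (V(b, X) = b² + X² = X² + b²)
J(N) = 2*N² (J(N) = (2*N)*N = 2*N²)
(-262806 + J(-608))/(s(-1584, 603) + V(o, 625)) = (-262806 + 2*(-608)²)/((-21 + 7*603) + (625² + (-382)²)) = (-262806 + 2*369664)/((-21 + 4221) + (390625 + 145924)) = (-262806 + 739328)/(4200 + 536549) = 476522/540749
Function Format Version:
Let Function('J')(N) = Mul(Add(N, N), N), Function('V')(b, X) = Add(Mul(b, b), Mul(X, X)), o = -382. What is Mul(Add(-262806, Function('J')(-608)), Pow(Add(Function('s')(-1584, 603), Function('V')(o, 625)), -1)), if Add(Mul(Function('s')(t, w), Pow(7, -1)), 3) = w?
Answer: Rational(476522, 540749) ≈ 0.88123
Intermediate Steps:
Function('s')(t, w) = Add(-21, Mul(7, w))
Function('V')(b, X) = Add(Pow(X, 2), Pow(b, 2)) (Function('V')(b, X) = Add(Pow(b, 2), Pow(X, 2)) = Add(Pow(X, 2), Pow(b, 2)))
Function('J')(N) = Mul(2, Pow(N, 2)) (Function('J')(N) = Mul(Mul(2, N), N) = Mul(2, Pow(N, 2)))
Mul(Add(-262806, Function('J')(-608)), Pow(Add(Function('s')(-1584, 603), Function('V')(o, 625)), -1)) = Mul(Add(-262806, Mul(2, Pow(-608, 2))), Pow(Add(Add(-21, Mul(7, 603)), Add(Pow(625, 2), Pow(-382, 2))), -1)) = Mul(Add(-262806, Mul(2, 369664)), Pow(Add(Add(-21, 4221), Add(390625, 145924)), -1)) = Mul(Add(-262806, 739328), Pow(Add(4200, 536549), -1)) = Mul(476522, Pow(540749, -1)) = Mul(476522, Rational(1, 540749)) = Rational(476522, 540749)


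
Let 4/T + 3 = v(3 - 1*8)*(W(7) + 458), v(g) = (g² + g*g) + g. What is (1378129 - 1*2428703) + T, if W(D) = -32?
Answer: -20136351854/19167 ≈ -1.0506e+6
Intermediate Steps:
v(g) = g + 2*g² (v(g) = (g² + g²) + g = 2*g² + g = g + 2*g²)
T = 4/19167 (T = 4/(-3 + ((3 - 1*8)*(1 + 2*(3 - 1*8)))*(-32 + 458)) = 4/(-3 + ((3 - 8)*(1 + 2*(3 - 8)))*426) = 4/(-3 - 5*(1 + 2*(-5))*426) = 4/(-3 - 5*(1 - 10)*426) = 4/(-3 - 5*(-9)*426) = 4/(-3 + 45*426) = 4/(-3 + 19170) = 4/19167 ≈ 0.00020869)
(1378129 - 1*2428703) + T = (1378129 - 1*2428703) + 4/19167 = (1378129 - 2428703) + 4/19167 = -1050574 + 4/19167 = -20136351854/19167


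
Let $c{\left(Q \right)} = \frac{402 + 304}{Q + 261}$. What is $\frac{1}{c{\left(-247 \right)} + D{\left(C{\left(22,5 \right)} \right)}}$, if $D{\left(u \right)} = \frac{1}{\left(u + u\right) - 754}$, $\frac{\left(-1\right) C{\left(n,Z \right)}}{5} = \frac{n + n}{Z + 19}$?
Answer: $\frac{2317}{116840} \approx 0.019831$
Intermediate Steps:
$c{\left(Q \right)} = \frac{706}{261 + Q}$
$C{\left(n,Z \right)} = - \frac{10 n}{19 + Z}$ ($C{\left(n,Z \right)} = - 5 \frac{n + n}{Z + 19} = - 5 \frac{2 n}{19 + Z} = - \frac{10 n}{19 + Z}$)
$D{\left(u \right)} = \frac{1}{-754 + 2 u}$ ($D{\left(u \right)} = \frac{1}{2 u - 754} = \frac{1}{-754 + 2 u}$)
$\frac{1}{c{\left(-247 \right)} + D{\left(C{\left(22,5 \right)} \right)}} = \frac{1}{\frac{706}{261 - 247} + \frac{1}{2 \left(-377 - \frac{220}{19 + 5}\right)}} = \frac{1}{\frac{706}{14} + \frac{1}{2 \left(-377 - \frac{220}{24}\right)}} = \frac{1}{706 \cdot \frac{1}{14} + \frac{1}{2 \left(-377 - 220 \cdot \frac{1}{24}\right)}} = \frac{1}{\frac{353}{7} + \frac{1}{2 \left(-377 - \frac{55}{6}\right)}} = \frac{1}{\frac{353}{7} + \frac{1}{2 \left(- \frac{2317}{6}\right)}} = \frac{1}{\frac{353}{7} + \frac{1}{2} \left(- \frac{6}{2317}\right)} = \frac{1}{\frac{353}{7} - \frac{3}{2317}} = \frac{1}{\frac{116840}{2317}} = \frac{2317}{116840}$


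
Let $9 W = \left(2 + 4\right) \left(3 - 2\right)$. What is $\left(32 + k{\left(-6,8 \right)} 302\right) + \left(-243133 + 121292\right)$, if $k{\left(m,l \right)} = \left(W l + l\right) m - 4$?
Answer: $-147177$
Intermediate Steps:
$W = \frac{2}{3}$ ($W = \frac{\left(2 + 4\right) \left(3 - 2\right)}{9} = \frac{6 \cdot 1}{9} = \frac{1}{9} \cdot 6 = \frac{2}{3} \approx 0.66667$)
$k{\left(m,l \right)} = -4 + \frac{5 l m}{3}$ ($k{\left(m,l \right)} = \left(\frac{2 l}{3} + l\right) m - 4 = \frac{5 l}{3} m - 4 = \frac{5 l m}{3} - 4 = -4 + \frac{5 l m}{3}$)
$\left(32 + k{\left(-6,8 \right)} 302\right) + \left(-243133 + 121292\right) = \left(32 + \left(-4 + \frac{5}{3} \cdot 8 \left(-6\right)\right) 302\right) + \left(-243133 + 121292\right) = \left(32 + \left(-4 - 80\right) 302\right) - 121841 = \left(32 - 25368\right) - 121841 = -25336 - 121841 = -147177$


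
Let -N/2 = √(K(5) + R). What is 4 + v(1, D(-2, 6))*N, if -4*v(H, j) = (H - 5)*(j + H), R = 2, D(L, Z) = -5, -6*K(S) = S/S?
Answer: 4 + 4*√66/3 ≈ 14.832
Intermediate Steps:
K(S) = -⅙ (K(S) = -S/(6*S) = -⅙*1 = -⅙)
v(H, j) = -(-5 + H)*(H + j)/4 (v(H, j) = -(H - 5)*(j + H)/4 = -(-5 + H)*(H + j)/4)
N = -√66/3 (N = -2*√(-⅙ + 2) = -√66/3 ≈ -2.7080)
4 + v(1, D(-2, 6))*N = 4 + (-¼*1² + (5/4)*1 + (5/4)*(-5) - ¼*1*(-5))*(-√66/3) = 4 + (-¼*1 + 5/4 - 25/4 + 5/4)*(-√66/3) = 4 + (-¼ + 5/4 - 25/4 + 5/4)*(-√66/3) = 4 - (-4)*√66/3 = 4 + 4*√66/3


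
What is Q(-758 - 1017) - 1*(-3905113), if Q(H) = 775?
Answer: 3905888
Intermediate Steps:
Q(-758 - 1017) - 1*(-3905113) = 775 - 1*(-3905113) = 775 + 3905113 = 3905888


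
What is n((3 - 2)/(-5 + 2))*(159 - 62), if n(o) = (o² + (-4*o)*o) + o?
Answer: -194/3 ≈ -64.667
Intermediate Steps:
n(o) = o - 3*o² (n(o) = (o² - 4*o²) + o = -3*o² + o = o - 3*o²)
n((3 - 2)/(-5 + 2))*(159 - 62) = (((3 - 2)/(-5 + 2))*(1 - 3*(3 - 2)/(-5 + 2)))*(159 - 62) = ((1/(-3))*(1 - 3/(-3)))*97 = ((1*(-⅓))*(1 - 3*(-1)/3))*97 = -(1 - 3*(-⅓))/3*97 = -(1 + 1)/3*97 = -⅓*2*97 = -⅔*97 = -194/3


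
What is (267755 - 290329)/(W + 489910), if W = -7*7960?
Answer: -11287/217095 ≈ -0.051991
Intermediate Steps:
W = -55720
(267755 - 290329)/(W + 489910) = (267755 - 290329)/(-55720 + 489910) = -22574/434190 = -22574*1/434190 = -11287/217095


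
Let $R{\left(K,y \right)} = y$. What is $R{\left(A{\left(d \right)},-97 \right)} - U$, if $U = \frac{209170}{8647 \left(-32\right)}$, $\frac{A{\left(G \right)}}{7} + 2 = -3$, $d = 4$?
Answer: $- \frac{13315559}{138352} \approx -96.244$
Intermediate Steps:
$A{\left(G \right)} = -35$ ($A{\left(G \right)} = -14 + 7 \left(-3\right) = -14 - 21 = -35$)
$U = - \frac{104585}{138352}$ ($U = \frac{209170}{-276704} = 209170 \left(- \frac{1}{276704}\right) = - \frac{104585}{138352} \approx -0.75593$)
$R{\left(A{\left(d \right)},-97 \right)} - U = -97 - - \frac{104585}{138352} = -97 + \frac{104585}{138352} = - \frac{13315559}{138352}$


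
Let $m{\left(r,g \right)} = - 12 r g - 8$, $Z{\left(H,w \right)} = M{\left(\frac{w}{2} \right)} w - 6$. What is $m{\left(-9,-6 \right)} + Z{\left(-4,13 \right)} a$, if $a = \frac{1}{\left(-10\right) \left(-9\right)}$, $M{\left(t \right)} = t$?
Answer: $- \frac{117923}{180} \approx -655.13$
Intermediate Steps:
$Z{\left(H,w \right)} = -6 + \frac{w^{2}}{2}$ ($Z{\left(H,w \right)} = \frac{w}{2} w - 6 = \frac{w^{2}}{2} - 6 = -6 + \frac{w^{2}}{2}$)
$m{\left(r,g \right)} = -8 - 12 g r$ ($m{\left(r,g \right)} = - 12 g r - 8 = -8 - 12 g r$)
$a = \frac{1}{90} \approx 0.011111$
$m{\left(-9,-6 \right)} + Z{\left(-4,13 \right)} a = \left(-8 - \left(-72\right) \left(-9\right)\right) + \left(-6 + \frac{13^{2}}{2}\right) \frac{1}{90} = \left(-8 - 648\right) + \left(-6 + \frac{1}{2} \cdot 169\right) \frac{1}{90} = -656 + \left(-6 + \frac{169}{2}\right) \frac{1}{90} = -656 + \frac{157}{2} \cdot \frac{1}{90} = -656 + \frac{157}{180} = - \frac{117923}{180}$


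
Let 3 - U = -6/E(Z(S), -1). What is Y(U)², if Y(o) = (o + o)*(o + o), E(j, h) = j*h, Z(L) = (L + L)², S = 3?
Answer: 83521/81 ≈ 1031.1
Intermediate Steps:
Z(L) = 4*L² (Z(L) = (2*L)² = 4*L²)
E(j, h) = h*j
U = 17/6 (U = 3 - (-6)/((-4*3²)) = 3 - (-6)/((-4*9)) = 3 - (-6)/((-1*36)) = 3 - (-6)/(-36) = 3 - (-6)*(-1)/36 = 3 - 1*⅙ = 3 - ⅙ = 17/6 ≈ 2.8333)
Y(o) = 4*o² (Y(o) = (2*o)*(2*o) = 4*o²)
Y(U)² = (4*(17/6)²)² = (4*(289/36))² = (289/9)² = 83521/81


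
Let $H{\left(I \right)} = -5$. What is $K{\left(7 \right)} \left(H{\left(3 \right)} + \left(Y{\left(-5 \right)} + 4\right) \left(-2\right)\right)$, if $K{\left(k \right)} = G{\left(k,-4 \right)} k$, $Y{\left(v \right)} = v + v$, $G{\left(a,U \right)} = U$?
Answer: $-196$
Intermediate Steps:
$Y{\left(v \right)} = 2 v$
$K{\left(k \right)} = - 4 k$
$K{\left(7 \right)} \left(H{\left(3 \right)} + \left(Y{\left(-5 \right)} + 4\right) \left(-2\right)\right) = \left(-4\right) 7 \left(-5 + \left(2 \left(-5\right) + 4\right) \left(-2\right)\right) = - 28 \left(-5 + \left(-10 + 4\right) \left(-2\right)\right) = - 28 \left(-5 - -12\right) = - 28 \left(-5 + 12\right) = \left(-28\right) 7 = -196$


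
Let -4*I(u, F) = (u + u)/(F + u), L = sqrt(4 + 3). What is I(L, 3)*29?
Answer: 203/4 - 87*sqrt(7)/4 ≈ -6.7951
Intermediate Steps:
L = sqrt(7) ≈ 2.6458
I(u, F) = -u/(2*(F + u)) (I(u, F) = -(u + u)/(4*(F + u)) = -2*u/(4*(F + u)) = -u/(2*(F + u)))
I(L, 3)*29 = -sqrt(7)/(2*3 + 2*sqrt(7))*29 = -sqrt(7)/(6 + 2*sqrt(7))*29 = -29*sqrt(7)/(6 + 2*sqrt(7))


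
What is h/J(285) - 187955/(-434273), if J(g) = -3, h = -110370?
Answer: 15977091625/434273 ≈ 36790.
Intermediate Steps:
h/J(285) - 187955/(-434273) = -110370/(-3) - 187955/(-434273) = -110370*(-⅓) - 187955*(-1/434273) = 36790 + 187955/434273 = 15977091625/434273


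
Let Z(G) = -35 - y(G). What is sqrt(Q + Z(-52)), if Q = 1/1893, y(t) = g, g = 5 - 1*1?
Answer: I*sqrt(139752618)/1893 ≈ 6.245*I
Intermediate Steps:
g = 4 (g = 5 - 1 = 4)
y(t) = 4
Z(G) = -39 (Z(G) = -35 - 1*4 = -35 - 4 = -39)
Q = 1/1893 ≈ 0.00052826
sqrt(Q + Z(-52)) = sqrt(1/1893 - 39) = sqrt(-73826/1893) = I*sqrt(139752618)/1893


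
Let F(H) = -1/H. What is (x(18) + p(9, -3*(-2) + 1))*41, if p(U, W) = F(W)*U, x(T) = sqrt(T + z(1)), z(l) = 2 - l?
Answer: -369/7 + 41*sqrt(19) ≈ 126.00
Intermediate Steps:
F(H) = -1/H
x(T) = sqrt(1 + T) (x(T) = sqrt(T + (2 - 1*1)) = sqrt(T + (2 - 1)) = sqrt(T + 1) = sqrt(1 + T))
p(U, W) = -U/W (p(U, W) = (-1/W)*U = -U/W)
(x(18) + p(9, -3*(-2) + 1))*41 = (sqrt(1 + 18) - 1*9/(-3*(-2) + 1))*41 = (sqrt(19) - 1*9/(6 + 1))*41 = (sqrt(19) - 1*9/7)*41 = (sqrt(19) - 1*9*1/7)*41 = (sqrt(19) - 9/7)*41 = (-9/7 + sqrt(19))*41 = -369/7 + 41*sqrt(19)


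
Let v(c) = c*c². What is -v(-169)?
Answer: 4826809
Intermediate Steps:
v(c) = c³
-v(-169) = -1*(-169)³ = -1*(-4826809) = 4826809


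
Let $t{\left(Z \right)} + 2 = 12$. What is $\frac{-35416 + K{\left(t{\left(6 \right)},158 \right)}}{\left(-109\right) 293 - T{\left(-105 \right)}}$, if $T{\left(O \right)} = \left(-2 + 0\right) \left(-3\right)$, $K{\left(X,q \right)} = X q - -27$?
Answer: $\frac{33809}{31943} \approx 1.0584$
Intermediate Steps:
$t{\left(Z \right)} = 10$ ($t{\left(Z \right)} = -2 + 12 = 10$)
$K{\left(X,q \right)} = 27 + X q$ ($K{\left(X,q \right)} = X q + 27 = 27 + X q$)
$T{\left(O \right)} = 6$ ($T{\left(O \right)} = \left(-2\right) \left(-3\right) = 6$)
$\frac{-35416 + K{\left(t{\left(6 \right)},158 \right)}}{\left(-109\right) 293 - T{\left(-105 \right)}} = \frac{-35416 + \left(27 + 10 \cdot 158\right)}{\left(-109\right) 293 - 6} = \frac{-35416 + \left(27 + 1580\right)}{-31937 - 6} = \frac{-35416 + 1607}{-31943} = \left(-33809\right) \left(- \frac{1}{31943}\right) = \frac{33809}{31943}$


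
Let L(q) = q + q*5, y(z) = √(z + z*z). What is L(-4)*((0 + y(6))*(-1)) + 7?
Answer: 7 + 24*√42 ≈ 162.54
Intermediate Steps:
y(z) = √(z + z²)
L(q) = 6*q (L(q) = q + 5*q = 6*q)
L(-4)*((0 + y(6))*(-1)) + 7 = (6*(-4))*((0 + √(6*(1 + 6)))*(-1)) + 7 = -24*(0 + √(6*7))*(-1) + 7 = -24*(0 + √42)*(-1) + 7 = -24*√42*(-1) + 7 = -(-24)*√42 + 7 = 24*√42 + 7 = 7 + 24*√42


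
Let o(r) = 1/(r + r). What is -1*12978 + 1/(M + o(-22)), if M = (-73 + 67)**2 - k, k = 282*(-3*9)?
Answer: -4368381778/336599 ≈ -12978.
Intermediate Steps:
k = -7614 (k = 282*(-27) = -7614)
M = 7650 (M = (-73 + 67)**2 - 1*(-7614) = (-6)**2 + 7614 = 36 + 7614 = 7650)
o(r) = 1/(2*r)
-1*12978 + 1/(M + o(-22)) = -1*12978 + 1/(7650 + (1/2)/(-22)) = -12978 + 1/(7650 + (1/2)*(-1/22)) = -12978 + 1/(7650 - 1/44) = -12978 + 1/(336599/44) = -12978 + 44/336599 = -4368381778/336599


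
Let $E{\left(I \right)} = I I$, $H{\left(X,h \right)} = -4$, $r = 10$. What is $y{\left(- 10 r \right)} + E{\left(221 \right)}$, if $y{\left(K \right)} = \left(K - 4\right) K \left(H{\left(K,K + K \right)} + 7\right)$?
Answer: $80041$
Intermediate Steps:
$y{\left(K \right)} = 3 K \left(-4 + K\right)$ ($y{\left(K \right)} = \left(K - 4\right) K \left(-4 + 7\right) = \left(-4 + K\right) K 3 = K \left(-4 + K\right) 3 = 3 K \left(-4 + K\right)$)
$E{\left(I \right)} = I^{2}$
$y{\left(- 10 r \right)} + E{\left(221 \right)} = 3 \left(\left(-10\right) 10\right) \left(-4 - 100\right) + 221^{2} = 3 \left(-100\right) \left(-4 - 100\right) + 48841 = 3 \left(-100\right) \left(-104\right) + 48841 = 31200 + 48841 = 80041$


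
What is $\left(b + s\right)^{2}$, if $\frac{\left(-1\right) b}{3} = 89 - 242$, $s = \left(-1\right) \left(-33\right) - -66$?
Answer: $311364$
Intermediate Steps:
$s = 99$ ($s = 33 + 66 = 99$)
$b = 459$ ($b = - 3 \left(89 - 242\right) = \left(-3\right) \left(-153\right) = 459$)
$\left(b + s\right)^{2} = \left(459 + 99\right)^{2} = 558^{2} = 311364$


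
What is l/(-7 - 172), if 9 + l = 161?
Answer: -152/179 ≈ -0.84916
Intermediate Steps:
l = 152 (l = -9 + 161 = 152)
l/(-7 - 172) = 152/(-7 - 172) = 152/(-179) = -1/179*152 = -152/179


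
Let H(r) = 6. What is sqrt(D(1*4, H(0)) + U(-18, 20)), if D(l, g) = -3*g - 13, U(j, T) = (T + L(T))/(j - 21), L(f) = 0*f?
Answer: I*sqrt(47931)/39 ≈ 5.6136*I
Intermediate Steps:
L(f) = 0
U(j, T) = T/(-21 + j) (U(j, T) = (T + 0)/(j - 21) = T/(-21 + j))
D(l, g) = -13 - 3*g
sqrt(D(1*4, H(0)) + U(-18, 20)) = sqrt((-13 - 3*6) + 20/(-21 - 18)) = sqrt((-13 - 18) + 20/(-39)) = sqrt(-31 + 20*(-1/39)) = sqrt(-31 - 20/39) = sqrt(-1229/39) = I*sqrt(47931)/39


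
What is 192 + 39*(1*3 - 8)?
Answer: -3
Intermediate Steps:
192 + 39*(1*3 - 8) = 192 + 39*(3 - 8) = 192 + 39*(-5) = 192 - 195 = -3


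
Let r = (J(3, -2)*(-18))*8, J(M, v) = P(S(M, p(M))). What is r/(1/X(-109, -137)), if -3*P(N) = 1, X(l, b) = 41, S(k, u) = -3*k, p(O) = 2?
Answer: 1968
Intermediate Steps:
P(N) = -⅓ (P(N) = -⅓*1 = -⅓)
J(M, v) = -⅓
r = 48 (r = -⅓*(-18)*8 = 6*8 = 48)
r/(1/X(-109, -137)) = 48/(1/41) = 48*41 = 1968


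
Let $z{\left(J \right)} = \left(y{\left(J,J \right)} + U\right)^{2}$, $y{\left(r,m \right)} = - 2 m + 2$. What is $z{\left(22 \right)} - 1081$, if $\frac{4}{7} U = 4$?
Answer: $144$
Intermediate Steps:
$U = 7$ ($U = \frac{7}{4} \cdot 4 = 7$)
$y{\left(r,m \right)} = 2 - 2 m$
$z{\left(J \right)} = \left(9 - 2 J\right)^{2}$ ($z{\left(J \right)} = \left(\left(2 - 2 J\right) + 7\right)^{2} = \left(9 - 2 J\right)^{2}$)
$z{\left(22 \right)} - 1081 = \left(-9 + 2 \cdot 22\right)^{2} - 1081 = \left(-9 + 44\right)^{2} - 1081 = 35^{2} - 1081 = 1225 - 1081 = 144$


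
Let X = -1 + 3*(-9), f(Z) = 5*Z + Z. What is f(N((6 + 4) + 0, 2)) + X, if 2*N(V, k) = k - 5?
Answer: -37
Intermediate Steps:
N(V, k) = -5/2 + k/2 (N(V, k) = (k - 5)/2 = (-5 + k)/2 = -5/2 + k/2)
f(Z) = 6*Z
X = -28 (X = -1 - 27 = -28)
f(N((6 + 4) + 0, 2)) + X = 6*(-5/2 + (½)*2) - 28 = 6*(-5/2 + 1) - 28 = 6*(-3/2) - 28 = -9 - 28 = -37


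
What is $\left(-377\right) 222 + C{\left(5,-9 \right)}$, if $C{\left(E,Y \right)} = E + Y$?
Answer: $-83698$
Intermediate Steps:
$\left(-377\right) 222 + C{\left(5,-9 \right)} = \left(-377\right) 222 + \left(5 - 9\right) = -83694 - 4 = -83698$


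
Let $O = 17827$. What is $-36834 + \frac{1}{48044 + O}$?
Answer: $- \frac{2426292413}{65871} \approx -36834.0$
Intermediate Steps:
$-36834 + \frac{1}{48044 + O} = -36834 + \frac{1}{48044 + 17827} = -36834 + \frac{1}{65871} = - \frac{2426292413}{65871}$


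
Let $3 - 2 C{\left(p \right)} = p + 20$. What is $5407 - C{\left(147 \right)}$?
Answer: $5489$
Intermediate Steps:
$C{\left(p \right)} = - \frac{17}{2} - \frac{p}{2}$ ($C{\left(p \right)} = \frac{3}{2} - \frac{p + 20}{2} = \frac{3}{2} - \frac{20 + p}{2} = \frac{3}{2} - \left(10 + \frac{p}{2}\right) = - \frac{17}{2} - \frac{p}{2}$)
$5407 - C{\left(147 \right)} = 5407 - \left(- \frac{17}{2} - \frac{147}{2}\right) = 5407 - -82 = 5407 + 82 = 5489$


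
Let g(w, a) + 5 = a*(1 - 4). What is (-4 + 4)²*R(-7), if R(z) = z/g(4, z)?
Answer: 0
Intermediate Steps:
g(w, a) = -5 - 3*a (g(w, a) = -5 + a*(1 - 4) = -5 + a*(-3) = -5 - 3*a)
R(z) = z/(-5 - 3*z)
(-4 + 4)²*R(-7) = (-4 + 4)²*(-1*(-7)/(5 + 3*(-7))) = 0²*(-1*(-7)/(5 - 21)) = 0*(-1*(-7)/(-16)) = 0*(-1*(-7)*(-1/16)) = 0*(-7/16) = 0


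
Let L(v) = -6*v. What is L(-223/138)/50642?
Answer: 223/1164766 ≈ 0.00019145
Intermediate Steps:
L(-223/138)/50642 = -(-1338)/138/50642 = -(-1338)/138*(1/50642) = -6*(-223/138)*(1/50642) = (223/23)*(1/50642) = 223/1164766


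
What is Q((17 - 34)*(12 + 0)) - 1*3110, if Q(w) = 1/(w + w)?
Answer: -1268881/408 ≈ -3110.0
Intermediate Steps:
Q(w) = 1/(2*w)
Q((17 - 34)*(12 + 0)) - 1*3110 = 1/(2*(((17 - 34)*(12 + 0)))) - 1*3110 = 1/(2*((-17*12))) - 3110 = (½)/(-204) - 3110 = (½)*(-1/204) - 3110 = -1/408 - 3110 = -1268881/408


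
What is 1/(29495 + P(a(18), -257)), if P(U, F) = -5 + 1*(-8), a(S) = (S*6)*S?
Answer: 1/29482 ≈ 3.3919e-5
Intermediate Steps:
a(S) = 6*S**2 (a(S) = (6*S)*S = 6*S**2)
P(U, F) = -13 (P(U, F) = -5 - 8 = -13)
1/(29495 + P(a(18), -257)) = 1/(29495 - 13) = 1/29482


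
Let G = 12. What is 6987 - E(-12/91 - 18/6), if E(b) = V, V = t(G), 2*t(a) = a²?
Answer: 6915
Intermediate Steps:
t(a) = a²/2
V = 72 (V = (½)*12² = (½)*144 = 72)
E(b) = 72
6987 - E(-12/91 - 18/6) = 6987 - 1*72 = 6987 - 72 = 6915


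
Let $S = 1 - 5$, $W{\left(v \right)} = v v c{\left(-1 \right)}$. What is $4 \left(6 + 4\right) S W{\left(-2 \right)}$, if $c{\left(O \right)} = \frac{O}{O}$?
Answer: $-640$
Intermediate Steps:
$c{\left(O \right)} = 1$
$W{\left(v \right)} = v^{2}$ ($W{\left(v \right)} = v v 1 = v^{2} \cdot 1 = v^{2}$)
$S = -4$ ($S = 1 - 5 = -4$)
$4 \left(6 + 4\right) S W{\left(-2 \right)} = 4 \left(6 + 4\right) \left(-4\right) \left(-2\right)^{2} = 4 \cdot 10 \left(-4\right) 4 = 4 \left(-40\right) 4 = \left(-160\right) 4 = -640$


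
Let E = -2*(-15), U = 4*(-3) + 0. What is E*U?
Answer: -360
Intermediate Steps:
U = -12 (U = -12 + 0 = -12)
E = 30
E*U = 30*(-12) = -360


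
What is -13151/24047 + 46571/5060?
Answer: 1053348777/121677820 ≈ 8.6569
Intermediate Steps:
-13151/24047 + 46571/5060 = 1053348777/121677820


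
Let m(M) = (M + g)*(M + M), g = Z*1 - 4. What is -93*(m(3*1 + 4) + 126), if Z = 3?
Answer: -19530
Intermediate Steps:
g = -1 (g = 3*1 - 4 = 3 - 4 = -1)
m(M) = 2*M*(-1 + M) (m(M) = (M - 1)*(M + M) = (-1 + M)*(2*M) = 2*M*(-1 + M))
-93*(m(3*1 + 4) + 126) = -93*(2*(3*1 + 4)*(-1 + (3*1 + 4)) + 126) = -93*(2*(3 + 4)*(-1 + (3 + 4)) + 126) = -93*(2*7*(-1 + 7) + 126) = -93*(2*7*6 + 126) = -93*(84 + 126) = -93*210 = -19530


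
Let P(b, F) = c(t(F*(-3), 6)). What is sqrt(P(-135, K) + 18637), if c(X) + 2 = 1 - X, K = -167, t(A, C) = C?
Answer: 9*sqrt(230) ≈ 136.49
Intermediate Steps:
c(X) = -1 - X (c(X) = -2 + (1 - X) = -1 - X)
P(b, F) = -7 (P(b, F) = -1 - 1*6 = -1 - 6 = -7)
sqrt(P(-135, K) + 18637) = sqrt(-7 + 18637) = sqrt(18630) = 9*sqrt(230)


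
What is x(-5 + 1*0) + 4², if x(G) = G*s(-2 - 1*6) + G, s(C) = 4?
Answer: -9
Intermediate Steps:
x(G) = 5*G (x(G) = G*4 + G = 4*G + G = 5*G)
x(-5 + 1*0) + 4² = 5*(-5 + 1*0) + 4² = 5*(-5 + 0) + 16 = 5*(-5) + 16 = -25 + 16 = -9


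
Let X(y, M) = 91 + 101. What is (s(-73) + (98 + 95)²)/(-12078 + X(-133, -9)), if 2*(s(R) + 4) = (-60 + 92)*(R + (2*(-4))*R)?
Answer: -45421/11886 ≈ -3.8214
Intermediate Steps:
X(y, M) = 192
s(R) = -4 - 112*R (s(R) = -4 + ((-60 + 92)*(R + (2*(-4))*R))/2 = -4 + (32*(R - 8*R))/2 = -4 + (32*(-7*R))/2 = -4 + (-224*R)/2 = -4 - 112*R)
(s(-73) + (98 + 95)²)/(-12078 + X(-133, -9)) = ((-4 - 112*(-73)) + (98 + 95)²)/(-12078 + 192) = ((-4 + 8176) + 193²)/(-11886) = (8172 + 37249)*(-1/11886) = 45421*(-1/11886) = -45421/11886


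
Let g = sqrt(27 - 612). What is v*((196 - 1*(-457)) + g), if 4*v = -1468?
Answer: -239651 - 1101*I*sqrt(65) ≈ -2.3965e+5 - 8876.5*I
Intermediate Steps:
v = -367 (v = (1/4)*(-1468) = -367)
g = 3*I*sqrt(65) (g = sqrt(-585) = 3*I*sqrt(65) ≈ 24.187*I)
v*((196 - 1*(-457)) + g) = -367*((196 - 1*(-457)) + 3*I*sqrt(65)) = -367*((196 + 457) + 3*I*sqrt(65)) = -367*(653 + 3*I*sqrt(65)) = -239651 - 1101*I*sqrt(65)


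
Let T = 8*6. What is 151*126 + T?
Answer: 19074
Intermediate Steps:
T = 48
151*126 + T = 151*126 + 48 = 19026 + 48 = 19074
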